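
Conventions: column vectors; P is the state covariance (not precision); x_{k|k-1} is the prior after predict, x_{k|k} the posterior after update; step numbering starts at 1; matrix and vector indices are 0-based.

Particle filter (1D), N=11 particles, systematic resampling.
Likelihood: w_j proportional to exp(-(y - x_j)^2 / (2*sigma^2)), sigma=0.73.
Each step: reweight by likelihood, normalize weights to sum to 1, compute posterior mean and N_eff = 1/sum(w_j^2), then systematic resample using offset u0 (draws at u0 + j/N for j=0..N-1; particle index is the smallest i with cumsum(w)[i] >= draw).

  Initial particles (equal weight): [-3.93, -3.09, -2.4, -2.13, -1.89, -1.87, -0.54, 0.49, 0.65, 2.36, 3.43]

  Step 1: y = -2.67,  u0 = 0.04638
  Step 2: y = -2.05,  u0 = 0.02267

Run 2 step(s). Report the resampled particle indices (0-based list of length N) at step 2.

step 1: w=[0.0579, 0.2176, 0.2397, 0.1953, 0.1451, 0.1408, 0.0036, 0.0000, 0.0000, 0.0000, 0.0000]  mean=-2.4305  Neff=5.3426  idx=[0, 1, 1, 2, 2, 2, 3, 3, 4, 5, 5]
step 2: w=[0.0044, 0.0435, 0.0435, 0.1069, 0.1069, 0.1069, 0.1192, 0.1192, 0.1171, 0.1163, 0.1163]  mean=-2.2193  Neff=9.3245  idx=[1, 3, 4, 4, 5, 6, 7, 8, 8, 9, 10]

resampled_idx = [1, 3, 4, 4, 5, 6, 7, 8, 8, 9, 10]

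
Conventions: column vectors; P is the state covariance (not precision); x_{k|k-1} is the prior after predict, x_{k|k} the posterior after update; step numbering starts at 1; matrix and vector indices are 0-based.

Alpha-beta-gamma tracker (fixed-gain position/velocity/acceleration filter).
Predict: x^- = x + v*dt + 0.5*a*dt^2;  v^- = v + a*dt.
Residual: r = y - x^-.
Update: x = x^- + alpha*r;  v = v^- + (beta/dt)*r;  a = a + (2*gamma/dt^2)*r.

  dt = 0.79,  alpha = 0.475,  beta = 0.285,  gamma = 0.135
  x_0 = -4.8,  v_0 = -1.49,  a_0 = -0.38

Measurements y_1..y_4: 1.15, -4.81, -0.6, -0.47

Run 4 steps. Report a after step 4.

step 1: x_pred=-6.0957  r=7.2457  x^+=-2.6540  v^+=0.8237  a^+=2.7546
step 2: x_pred=-1.1436  r=-3.6664  x^+=-2.8852  v^+=1.6772  a^+=1.1685
step 3: x_pred=-1.1955  r=0.5955  x^+=-0.9126  v^+=2.8152  a^+=1.4261
step 4: x_pred=1.7564  r=-2.2264  x^+=0.6988  v^+=3.1386  a^+=0.4629

a_post = 0.4629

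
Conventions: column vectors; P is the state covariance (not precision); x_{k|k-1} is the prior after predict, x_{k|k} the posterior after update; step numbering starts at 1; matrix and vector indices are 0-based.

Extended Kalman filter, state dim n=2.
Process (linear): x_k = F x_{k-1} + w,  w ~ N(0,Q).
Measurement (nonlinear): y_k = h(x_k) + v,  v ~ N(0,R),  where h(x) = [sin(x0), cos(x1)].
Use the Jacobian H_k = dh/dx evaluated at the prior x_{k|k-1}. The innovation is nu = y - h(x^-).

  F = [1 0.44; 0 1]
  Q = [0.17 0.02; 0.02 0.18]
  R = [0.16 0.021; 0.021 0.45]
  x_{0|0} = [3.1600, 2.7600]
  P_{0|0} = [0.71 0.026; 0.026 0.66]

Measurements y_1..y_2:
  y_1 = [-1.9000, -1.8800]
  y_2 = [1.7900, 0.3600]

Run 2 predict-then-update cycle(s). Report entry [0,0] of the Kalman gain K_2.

K[0,0] = 1.1427

step 1: x^-=[4.3744, 2.7600]  P^-=[1.0307 0.3364; 0.3364 0.8400]  H_jac=[-0.3316 0.0000; 0.0000 -0.3724]  S=[0.2733 0.0625; 0.0625 0.5665]  K=[-1.2309 -0.0853; -0.2891 -0.5203]  nu=[-0.9566, -0.9519]  x^+=[5.6330, 3.5318]  P^+=[0.5993 0.1724; 0.1724 0.6450]
step 2: x^-=[7.1870, 3.5318]  P^-=[1.0459 0.4762; 0.4762 0.8250]  H_jac=[0.6186 0.0000; 0.0000 0.3804]  S=[0.5603 0.1331; 0.1331 0.5694]  K=[1.1427 0.0511; 0.4181 0.4534]  nu=[1.0043, 1.2848]  x^+=[8.4003, 4.5343]  P^+=[0.2973 0.1235; 0.1235 0.5595]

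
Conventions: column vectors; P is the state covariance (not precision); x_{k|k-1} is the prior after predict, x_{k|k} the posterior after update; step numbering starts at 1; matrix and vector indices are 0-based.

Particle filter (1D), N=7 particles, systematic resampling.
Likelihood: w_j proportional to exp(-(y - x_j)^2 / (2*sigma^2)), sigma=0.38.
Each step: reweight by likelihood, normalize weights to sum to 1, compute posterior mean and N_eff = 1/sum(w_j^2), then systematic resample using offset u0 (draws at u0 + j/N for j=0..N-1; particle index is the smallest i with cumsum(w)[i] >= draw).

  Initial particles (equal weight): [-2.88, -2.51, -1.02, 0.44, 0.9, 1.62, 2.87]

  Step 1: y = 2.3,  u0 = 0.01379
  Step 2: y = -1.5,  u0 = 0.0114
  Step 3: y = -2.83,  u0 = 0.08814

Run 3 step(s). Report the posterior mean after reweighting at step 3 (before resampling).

post_mean = 1.6200

step 1: w=[0.0000, 0.0000, 0.0000, 0.0000, 0.0021, 0.3823, 0.6155]  mean=2.3878  Neff=1.9046  idx=[5, 5, 5, 6, 6, 6, 6]
step 2: w=[0.3333, 0.3333, 0.3333, 0.0000, 0.0000, 0.0000, 0.0000]  mean=1.6200  Neff=3.0000  idx=[0, 0, 0, 1, 1, 2, 2]
step 3: w=[0.1429, 0.1429, 0.1429, 0.1429, 0.1429, 0.1429, 0.1429]  mean=1.6200  Neff=7.0000  idx=[0, 1, 2, 3, 4, 5, 6]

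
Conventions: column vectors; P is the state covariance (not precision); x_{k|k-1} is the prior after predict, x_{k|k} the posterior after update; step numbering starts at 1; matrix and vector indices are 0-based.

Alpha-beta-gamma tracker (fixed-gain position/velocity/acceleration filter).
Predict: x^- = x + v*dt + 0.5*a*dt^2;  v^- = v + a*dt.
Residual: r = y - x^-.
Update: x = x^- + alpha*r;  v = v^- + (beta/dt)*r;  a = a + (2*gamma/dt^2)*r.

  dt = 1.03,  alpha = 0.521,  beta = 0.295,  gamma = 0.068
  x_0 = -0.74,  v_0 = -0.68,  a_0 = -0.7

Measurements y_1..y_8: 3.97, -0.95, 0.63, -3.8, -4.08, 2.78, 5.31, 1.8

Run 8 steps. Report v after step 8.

step 1: x_pred=-1.8117  r=5.7817  x^+=1.2006  v^+=0.2549  a^+=0.0412
step 2: x_pred=1.4850  r=-2.4350  x^+=0.2164  v^+=-0.4001  a^+=-0.2710
step 3: x_pred=-0.3394  r=0.9694  x^+=0.1656  v^+=-0.4015  a^+=-0.1467
step 4: x_pred=-0.3257  r=-3.4743  x^+=-2.1358  v^+=-1.5477  a^+=-0.5921
step 5: x_pred=-4.0440  r=-0.0360  x^+=-4.0627  v^+=-2.1678  a^+=-0.5967
step 6: x_pred=-6.6121  r=9.3921  x^+=-1.7188  v^+=-0.0924  a^+=0.6073
step 7: x_pred=-1.4919  r=6.8019  x^+=2.0519  v^+=2.4812  a^+=1.4793
step 8: x_pred=5.3922  r=-3.5922  x^+=3.5207  v^+=2.9760  a^+=1.0188

v_post = 2.9760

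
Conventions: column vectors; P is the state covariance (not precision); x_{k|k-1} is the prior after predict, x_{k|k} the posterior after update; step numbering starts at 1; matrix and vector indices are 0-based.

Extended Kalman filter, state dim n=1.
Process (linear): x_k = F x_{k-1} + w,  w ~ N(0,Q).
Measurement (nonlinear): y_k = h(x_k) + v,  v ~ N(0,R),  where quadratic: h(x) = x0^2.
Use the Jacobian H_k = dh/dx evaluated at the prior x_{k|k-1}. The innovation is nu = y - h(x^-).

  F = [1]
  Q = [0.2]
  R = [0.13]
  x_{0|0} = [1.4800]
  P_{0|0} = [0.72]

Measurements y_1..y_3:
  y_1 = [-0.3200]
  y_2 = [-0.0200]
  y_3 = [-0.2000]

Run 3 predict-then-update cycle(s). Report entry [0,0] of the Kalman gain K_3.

K[0,0] = 0.6990

step 1: x^-=[1.4800]  P^-=[0.9200]  H_jac=[2.9600]  S=[8.1907]  K=[0.3325]  nu=[-2.5104]  x^+=[0.6454]  P^+=[0.0146]
step 2: x^-=[0.6454]  P^-=[0.2146]  H_jac=[1.2907]  S=[0.4875]  K=[0.5682]  nu=[-0.4365]  x^+=[0.3974]  P^+=[0.0572]
step 3: x^-=[0.3974]  P^-=[0.2572]  H_jac=[0.7947]  S=[0.2925]  K=[0.6990]  nu=[-0.3579]  x^+=[0.1472]  P^+=[0.1143]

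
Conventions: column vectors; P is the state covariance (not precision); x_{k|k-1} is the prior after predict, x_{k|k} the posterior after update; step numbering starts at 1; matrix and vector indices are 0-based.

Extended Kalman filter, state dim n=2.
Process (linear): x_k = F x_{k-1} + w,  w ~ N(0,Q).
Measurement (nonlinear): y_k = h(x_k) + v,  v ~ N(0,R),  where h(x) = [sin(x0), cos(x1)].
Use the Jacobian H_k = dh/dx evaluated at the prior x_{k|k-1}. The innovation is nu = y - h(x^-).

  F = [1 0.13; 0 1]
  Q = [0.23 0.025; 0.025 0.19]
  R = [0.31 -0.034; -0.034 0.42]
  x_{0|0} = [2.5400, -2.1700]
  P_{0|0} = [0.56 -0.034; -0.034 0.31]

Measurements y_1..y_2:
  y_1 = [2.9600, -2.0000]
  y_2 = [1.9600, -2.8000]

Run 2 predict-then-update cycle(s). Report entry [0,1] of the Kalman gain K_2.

step 1: x^-=[2.2579, -2.1700]  P^-=[0.7864 0.0313; 0.0313 0.5000]  H_jac=[-0.6343 0.0000; 0.0000 0.8258]  S=[0.6264 -0.0504; -0.0504 0.7610]  K=[-0.7978 -0.0189; 0.0120 0.5434]  nu=[2.1869, -1.4360]  x^+=[0.5402, -2.9240]  P^+=[0.3889 0.0233; 0.0233 0.2759]
step 2: x^-=[0.1601, -2.9240]  P^-=[0.6296 0.0841; 0.0841 0.4659]  H_jac=[0.9872 0.0000; 0.0000 0.2159]  S=[0.9236 -0.0161; -0.0161 0.4417]  K=[0.6741 0.0656; 0.0939 0.2311]  nu=[1.8006, -1.8236]  x^+=[1.2542, -3.1763]  P^+=[0.2094 0.0215; 0.0215 0.4348]

K[0,1] = 0.0656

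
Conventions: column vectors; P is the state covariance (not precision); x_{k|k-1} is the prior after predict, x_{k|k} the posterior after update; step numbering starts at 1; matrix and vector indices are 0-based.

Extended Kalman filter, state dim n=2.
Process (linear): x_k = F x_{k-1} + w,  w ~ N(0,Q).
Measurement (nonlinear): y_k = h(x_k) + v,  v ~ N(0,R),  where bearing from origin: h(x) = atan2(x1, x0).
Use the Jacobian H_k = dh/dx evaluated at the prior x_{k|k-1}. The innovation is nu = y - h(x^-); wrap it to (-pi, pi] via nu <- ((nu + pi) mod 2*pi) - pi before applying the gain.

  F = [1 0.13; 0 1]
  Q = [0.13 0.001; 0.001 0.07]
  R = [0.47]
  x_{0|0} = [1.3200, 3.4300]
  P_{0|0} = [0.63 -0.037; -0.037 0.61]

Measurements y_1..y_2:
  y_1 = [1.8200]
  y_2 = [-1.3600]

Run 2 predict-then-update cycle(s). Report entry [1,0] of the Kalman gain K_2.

K[1,0] = 0.1100

step 1: x^-=[1.7659, 3.4300]  P^-=[0.7607 0.0433; 0.0433 0.6800]  H_jac=[-0.2305 0.1186]  S=[0.5176]  K=[-0.3288; 0.1366]  nu=[0.7247]  x^+=[1.5277, 3.5290]  P^+=[0.7047 0.0665; 0.0665 0.6703]
step 2: x^-=[1.9864, 3.5290]  P^-=[0.8634 0.1547; 0.1547 0.7403]  H_jac=[-0.2152 0.1211]  S=[0.5128]  K=[-0.3258; 0.1100]  nu=[-2.4181]  x^+=[2.7742, 3.2631]  P^+=[0.8090 0.1731; 0.1731 0.7341]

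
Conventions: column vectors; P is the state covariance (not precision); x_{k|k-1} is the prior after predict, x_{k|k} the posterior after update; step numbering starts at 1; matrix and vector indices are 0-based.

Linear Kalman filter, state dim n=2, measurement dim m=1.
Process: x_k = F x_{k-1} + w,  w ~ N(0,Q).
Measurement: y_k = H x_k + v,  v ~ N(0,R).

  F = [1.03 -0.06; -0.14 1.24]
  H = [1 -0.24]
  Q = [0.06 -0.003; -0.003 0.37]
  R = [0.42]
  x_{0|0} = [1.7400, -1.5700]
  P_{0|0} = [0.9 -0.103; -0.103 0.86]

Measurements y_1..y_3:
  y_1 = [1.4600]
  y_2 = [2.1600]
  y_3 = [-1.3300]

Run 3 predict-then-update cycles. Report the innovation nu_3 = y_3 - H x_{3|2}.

step 1: x^-=[1.8864, -2.1904]  P^-=[1.0306 -0.3292; -0.3292 1.7457]  S=[1.7092]  K=[0.6492; -0.4377]  nu=[-0.9521]  x^+=[1.2683, -1.7736]  P^+=[0.3102 0.1565; 0.1565 1.4183]
step 2: x^-=[1.4128, -2.3769]  P^-=[0.3749 0.0480; 0.0480 2.5024]  S=[0.9160]  K=[0.3967; -0.6033]  nu=[0.1768]  x^+=[1.4829, -2.4835]  P^+=[0.2307 0.2672; 0.2672 2.1691]
step 3: x^-=[1.6764, -3.2872]  P^-=[0.2796 0.1459; 0.1459 3.6169]  S=[0.8379]  K=[0.2919; -0.8619]  nu=[-3.7953]  x^+=[0.5686, -0.0160]  P^+=[0.2082 0.3567; 0.3567 2.9944]

innov = [-3.7953]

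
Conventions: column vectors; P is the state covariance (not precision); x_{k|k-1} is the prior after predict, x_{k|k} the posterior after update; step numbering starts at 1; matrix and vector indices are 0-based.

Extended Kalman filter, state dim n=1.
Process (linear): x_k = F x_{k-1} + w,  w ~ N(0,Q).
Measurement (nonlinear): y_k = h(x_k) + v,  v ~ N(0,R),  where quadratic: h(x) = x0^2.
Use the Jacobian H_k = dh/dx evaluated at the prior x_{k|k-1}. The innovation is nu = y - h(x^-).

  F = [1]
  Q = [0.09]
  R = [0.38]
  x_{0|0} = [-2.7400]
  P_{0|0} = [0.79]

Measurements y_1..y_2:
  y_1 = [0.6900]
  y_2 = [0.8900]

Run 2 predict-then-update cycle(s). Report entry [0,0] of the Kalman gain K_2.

step 1: x^-=[-2.7400]  P^-=[0.8800]  H_jac=[-5.4800]  S=[26.8068]  K=[-0.1799]  nu=[-6.8176]  x^+=[-1.5135]  P^+=[0.0125]
step 2: x^-=[-1.5135]  P^-=[0.1025]  H_jac=[-3.0271]  S=[1.3190]  K=[-0.2352]  nu=[-1.4008]  x^+=[-1.1841]  P^+=[0.0295]

K[0,0] = -0.2352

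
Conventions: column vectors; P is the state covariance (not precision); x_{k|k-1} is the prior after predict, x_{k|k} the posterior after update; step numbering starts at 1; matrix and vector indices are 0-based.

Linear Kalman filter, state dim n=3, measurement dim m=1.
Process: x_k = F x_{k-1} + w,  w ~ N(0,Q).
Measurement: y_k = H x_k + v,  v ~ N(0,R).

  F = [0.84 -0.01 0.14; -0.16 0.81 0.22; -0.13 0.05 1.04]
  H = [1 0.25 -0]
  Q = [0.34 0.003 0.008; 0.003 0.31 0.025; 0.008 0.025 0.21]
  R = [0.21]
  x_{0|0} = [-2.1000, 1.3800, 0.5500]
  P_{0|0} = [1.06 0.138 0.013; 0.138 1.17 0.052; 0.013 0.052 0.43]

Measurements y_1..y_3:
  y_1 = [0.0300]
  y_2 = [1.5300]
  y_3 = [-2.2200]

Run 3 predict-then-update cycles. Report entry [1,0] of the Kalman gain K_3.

K[1,0] = 0.2801

step 1: x^-=[-1.7008, 1.5748, 0.9140]  P^-=[1.0971 -0.0337 -0.0288; -0.0337 1.1074 0.2190; -0.0288 0.2190 0.6960]  S=[1.3594]  K=[0.8008; 0.1789; 0.0191]  nu=[1.3371]  x^+=[-0.6300, 1.8140, 0.9395]  P^+=[0.2253 -0.2284 -0.0496; -0.2284 1.0639 0.2144; -0.0496 0.2144 0.6955]
step 2: x^-=[-0.4158, 1.7768, 1.1497]  P^-=[0.5043 -0.1545 0.0311; -0.1545 1.1866 0.4504; 0.0311 0.4504 1.0074]  S=[0.7112]  K=[0.6547; 0.1999; 0.2021]  nu=[1.5016]  x^+=[0.5673, 2.0770, 1.4531]  P^+=[0.1994 -0.2476 -0.0630; -0.2476 1.1582 0.4217; -0.0630 0.4217 0.9784]
step 3: x^-=[0.6592, 1.9113, 1.5413]  P^-=[0.4881 -0.1352 0.0621; -0.1352 1.3412 0.7001; 0.0621 0.7001 1.3386]  S=[0.7144]  K=[0.6360; 0.2801; 0.3319]  nu=[-3.3571]  x^+=[-1.4759, 0.9710, 0.4271]  P^+=[0.1992 -0.2625 -0.0887; -0.2625 1.2852 0.6337; -0.0887 0.6337 1.2599]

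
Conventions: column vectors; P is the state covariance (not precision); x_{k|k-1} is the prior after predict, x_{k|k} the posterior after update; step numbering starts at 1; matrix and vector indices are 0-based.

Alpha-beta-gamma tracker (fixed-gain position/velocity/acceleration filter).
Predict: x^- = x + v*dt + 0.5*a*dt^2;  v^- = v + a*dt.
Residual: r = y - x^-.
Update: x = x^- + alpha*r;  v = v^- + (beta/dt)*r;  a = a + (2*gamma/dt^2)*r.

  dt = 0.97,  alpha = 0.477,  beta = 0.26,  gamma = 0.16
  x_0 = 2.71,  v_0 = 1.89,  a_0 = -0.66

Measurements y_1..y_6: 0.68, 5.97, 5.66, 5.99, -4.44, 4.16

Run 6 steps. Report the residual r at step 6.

resid = 5.7262

step 1: x_pred=4.2328  r=-3.5528  x^+=2.5381  v^+=0.2975  a^+=-1.8683
step 2: x_pred=1.9477  r=4.0223  x^+=3.8664  v^+=-0.4366  a^+=-0.5003
step 3: x_pred=3.2074  r=2.4526  x^+=4.3773  v^+=-0.2646  a^+=0.3338
step 4: x_pred=4.2777  r=1.7123  x^+=5.0945  v^+=0.5182  a^+=0.9161
step 5: x_pred=6.0281  r=-10.4681  x^+=1.0348  v^+=-1.3991  a^+=-2.6441
step 6: x_pred=-1.5662  r=5.7262  x^+=1.1652  v^+=-2.4290  a^+=-0.6966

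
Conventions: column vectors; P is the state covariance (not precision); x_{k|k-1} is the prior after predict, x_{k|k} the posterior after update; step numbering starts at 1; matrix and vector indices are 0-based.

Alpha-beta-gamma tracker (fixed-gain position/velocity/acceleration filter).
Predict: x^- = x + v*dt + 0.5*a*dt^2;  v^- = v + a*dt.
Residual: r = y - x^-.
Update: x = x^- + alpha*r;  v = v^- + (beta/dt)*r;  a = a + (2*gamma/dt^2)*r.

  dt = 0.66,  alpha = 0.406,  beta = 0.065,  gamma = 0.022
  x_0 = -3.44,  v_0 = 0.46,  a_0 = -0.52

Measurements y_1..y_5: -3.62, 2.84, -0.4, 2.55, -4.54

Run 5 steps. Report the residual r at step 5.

resid = -6.0056

step 1: x_pred=-3.2497  r=-0.3703  x^+=-3.4000  v^+=0.0803  a^+=-0.5574
step 2: x_pred=-3.4684  r=6.3084  x^+=-0.9072  v^+=0.3337  a^+=0.0798
step 3: x_pred=-0.6696  r=0.2696  x^+=-0.5601  v^+=0.4129  a^+=0.1070
step 4: x_pred=-0.2643  r=2.8143  x^+=0.8783  v^+=0.7607  a^+=0.3913
step 5: x_pred=1.4656  r=-6.0056  x^+=-0.9726  v^+=0.4275  a^+=-0.2153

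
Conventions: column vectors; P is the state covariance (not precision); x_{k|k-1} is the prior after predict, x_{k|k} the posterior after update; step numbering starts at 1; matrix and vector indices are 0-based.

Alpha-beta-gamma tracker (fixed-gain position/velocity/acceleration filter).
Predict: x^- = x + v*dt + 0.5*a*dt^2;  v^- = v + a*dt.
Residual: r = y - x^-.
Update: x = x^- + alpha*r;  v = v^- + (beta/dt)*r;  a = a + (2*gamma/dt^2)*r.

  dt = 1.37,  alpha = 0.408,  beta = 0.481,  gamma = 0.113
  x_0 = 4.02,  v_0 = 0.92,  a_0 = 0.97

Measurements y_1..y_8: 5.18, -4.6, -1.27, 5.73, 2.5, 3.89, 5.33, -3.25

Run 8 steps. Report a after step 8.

a_post = -1.1891

step 1: x_pred=6.1907  r=-1.0107  x^+=5.7783  v^+=1.8940  a^+=0.8483
step 2: x_pred=9.1693  r=-13.7693  x^+=3.5514  v^+=-1.7781  a^+=-0.8097
step 3: x_pred=0.3556  r=-1.6256  x^+=-0.3077  v^+=-3.4581  a^+=-1.0054
step 4: x_pred=-5.9888  r=11.7188  x^+=-1.2075  v^+=-0.7211  a^+=0.4057
step 5: x_pred=-1.8147  r=4.3147  x^+=-0.0543  v^+=1.3495  a^+=0.9252
step 6: x_pred=2.6628  r=1.2272  x^+=3.1635  v^+=3.0479  a^+=1.0730
step 7: x_pred=8.3461  r=-3.0161  x^+=7.1155  v^+=3.4590  a^+=0.7098
step 8: x_pred=12.5204  r=-15.7704  x^+=6.0861  v^+=-1.1055  a^+=-1.1891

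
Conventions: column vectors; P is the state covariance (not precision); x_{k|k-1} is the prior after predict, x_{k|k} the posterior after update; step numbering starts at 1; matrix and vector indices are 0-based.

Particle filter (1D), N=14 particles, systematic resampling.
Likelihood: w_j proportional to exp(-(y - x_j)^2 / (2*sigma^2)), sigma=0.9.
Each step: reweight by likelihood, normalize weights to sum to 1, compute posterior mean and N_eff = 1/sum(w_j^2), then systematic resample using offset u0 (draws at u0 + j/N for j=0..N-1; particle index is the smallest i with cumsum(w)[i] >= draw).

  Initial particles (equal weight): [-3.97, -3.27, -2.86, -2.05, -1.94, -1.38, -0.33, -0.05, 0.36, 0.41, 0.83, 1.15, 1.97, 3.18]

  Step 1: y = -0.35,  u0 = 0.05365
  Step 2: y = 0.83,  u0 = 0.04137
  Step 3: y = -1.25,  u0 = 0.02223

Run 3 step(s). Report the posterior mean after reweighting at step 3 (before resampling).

step 1: w=[0.0001, 0.0010, 0.0041, 0.0335, 0.0419, 0.1037, 0.1995, 0.1888, 0.1462, 0.1397, 0.0845, 0.0498, 0.0072, 0.0001]  mean=-0.1319  Neff=7.1612  idx=[4, 5, 6, 6, 6, 7, 7, 7, 8, 8, 9, 9, 10, 11]
step 2: w=[0.0010, 0.0056, 0.0501, 0.0501, 0.0501, 0.0712, 0.0712, 0.0712, 0.1003, 0.1003, 0.1031, 0.1031, 0.1149, 0.1079]  mean=0.3061  Neff=11.2403  idx=[2, 4, 5, 6, 7, 8, 8, 9, 10, 11, 11, 12, 13, 13]
step 3: w=[0.1603, 0.1603, 0.1111, 0.1111, 0.1111, 0.0546, 0.0546, 0.0546, 0.0493, 0.0493, 0.0493, 0.0187, 0.0077, 0.0077]  mean=0.0304  Neff=9.5076  idx=[0, 0, 1, 1, 1, 2, 3, 3, 4, 5, 6, 7, 9, 10]

post_mean = 0.0304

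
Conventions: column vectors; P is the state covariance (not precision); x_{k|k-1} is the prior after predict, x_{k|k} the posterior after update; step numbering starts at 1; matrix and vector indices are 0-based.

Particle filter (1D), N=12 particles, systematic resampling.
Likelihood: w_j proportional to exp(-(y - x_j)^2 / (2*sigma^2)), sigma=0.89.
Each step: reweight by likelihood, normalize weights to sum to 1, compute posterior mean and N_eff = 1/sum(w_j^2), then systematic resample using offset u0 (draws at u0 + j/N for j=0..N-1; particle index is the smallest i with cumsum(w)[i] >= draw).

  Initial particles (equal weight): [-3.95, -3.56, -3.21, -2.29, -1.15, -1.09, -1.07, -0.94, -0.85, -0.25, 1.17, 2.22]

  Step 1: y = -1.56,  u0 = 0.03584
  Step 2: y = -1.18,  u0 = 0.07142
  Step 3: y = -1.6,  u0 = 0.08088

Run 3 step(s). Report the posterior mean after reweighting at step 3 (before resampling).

post_mean = -1.0201

step 1: w=[0.0049, 0.0146, 0.0327, 0.1301, 0.1638, 0.1585, 0.1566, 0.1429, 0.1325, 0.0617, 0.0016, 0.0000]  mean=-1.2635  Neff=7.3258  idx=[2, 3, 4, 4, 5, 5, 6, 6, 7, 7, 8, 9]
step 2: w=[0.0075, 0.0462, 0.1005, 0.1005, 0.1000, 0.1000, 0.0998, 0.0998, 0.0969, 0.0969, 0.0938, 0.0582]  mean=-1.0688  Neff=10.7224  idx=[2, 3, 3, 4, 5, 6, 7, 8, 8, 9, 10, 11]
step 3: w=[0.0945, 0.0945, 0.0945, 0.0912, 0.0912, 0.0900, 0.0900, 0.0816, 0.0816, 0.0816, 0.0753, 0.0340]  mean=-1.0201  Neff=11.5704  idx=[0, 1, 2, 3, 4, 5, 6, 7, 8, 9, 10, 11]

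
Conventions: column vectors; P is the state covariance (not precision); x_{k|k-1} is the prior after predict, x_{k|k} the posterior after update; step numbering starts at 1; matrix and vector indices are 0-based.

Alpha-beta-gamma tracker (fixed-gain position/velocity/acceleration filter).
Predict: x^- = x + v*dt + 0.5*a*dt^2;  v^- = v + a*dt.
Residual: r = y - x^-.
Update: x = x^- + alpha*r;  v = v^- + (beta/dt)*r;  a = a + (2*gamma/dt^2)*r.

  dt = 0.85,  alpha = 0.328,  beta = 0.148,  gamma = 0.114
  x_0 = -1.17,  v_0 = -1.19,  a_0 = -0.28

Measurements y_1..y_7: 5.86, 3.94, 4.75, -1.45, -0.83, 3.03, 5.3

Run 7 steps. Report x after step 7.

step 1: x_pred=-2.2826  r=8.1426  x^+=0.3881  v^+=-0.0102  a^+=2.2896
step 2: x_pred=1.2066  r=2.7334  x^+=2.1031  v^+=2.4119  a^+=3.1522
step 3: x_pred=5.2919  r=-0.5419  x^+=5.1142  v^+=4.9969  a^+=2.9812
step 4: x_pred=10.4385  r=-11.8885  x^+=6.5390  v^+=5.4608  a^+=-0.7705
step 5: x_pred=10.9024  r=-11.7324  x^+=7.0542  v^+=2.7631  a^+=-4.4729
step 6: x_pred=7.7870  r=-4.7570  x^+=6.2267  v^+=-1.8671  a^+=-5.9741
step 7: x_pred=2.4815  r=2.8185  x^+=3.4060  v^+=-6.4543  a^+=-5.0846

x_post = 3.4060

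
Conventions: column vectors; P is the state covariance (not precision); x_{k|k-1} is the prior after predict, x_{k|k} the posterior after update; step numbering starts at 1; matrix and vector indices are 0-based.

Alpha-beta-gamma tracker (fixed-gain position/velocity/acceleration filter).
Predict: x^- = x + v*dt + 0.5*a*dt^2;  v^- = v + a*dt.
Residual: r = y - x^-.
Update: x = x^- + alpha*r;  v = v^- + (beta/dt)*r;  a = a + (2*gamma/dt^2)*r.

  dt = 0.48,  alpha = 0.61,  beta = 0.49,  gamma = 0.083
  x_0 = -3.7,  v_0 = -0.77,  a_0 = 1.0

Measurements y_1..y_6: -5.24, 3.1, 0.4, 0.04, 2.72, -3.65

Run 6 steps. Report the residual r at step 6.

resid = -7.5970

step 1: x_pred=-3.9544  r=-1.2856  x^+=-4.7386  v^+=-1.6024  a^+=0.0737
step 2: x_pred=-5.4993  r=8.5993  x^+=-0.2537  v^+=7.2114  a^+=6.2694
step 3: x_pred=3.9300  r=-3.5300  x^+=1.7767  v^+=6.6172  a^+=3.7261
step 4: x_pred=5.3822  r=-5.3422  x^+=2.1235  v^+=2.9522  a^+=-0.1229
step 5: x_pred=3.5264  r=-0.8064  x^+=3.0345  v^+=2.0701  a^+=-0.7039
step 6: x_pred=3.9470  r=-7.5970  x^+=-0.6872  v^+=-6.0231  a^+=-6.1774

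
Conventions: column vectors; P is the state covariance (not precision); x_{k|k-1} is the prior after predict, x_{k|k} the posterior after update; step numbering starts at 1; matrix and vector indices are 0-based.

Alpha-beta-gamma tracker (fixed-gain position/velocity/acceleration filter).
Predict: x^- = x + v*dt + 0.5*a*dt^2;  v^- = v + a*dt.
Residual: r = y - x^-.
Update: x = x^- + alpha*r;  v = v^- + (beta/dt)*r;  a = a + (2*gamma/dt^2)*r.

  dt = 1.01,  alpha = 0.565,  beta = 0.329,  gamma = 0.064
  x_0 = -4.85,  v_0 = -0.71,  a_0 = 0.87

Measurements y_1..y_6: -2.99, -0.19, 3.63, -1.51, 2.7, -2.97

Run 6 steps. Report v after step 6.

v_post = -0.9126

step 1: x_pred=-5.1234  r=2.1334  x^+=-3.9180  v^+=0.8636  a^+=1.1377
step 2: x_pred=-2.4655  r=2.2755  x^+=-1.1798  v^+=2.7539  a^+=1.4232
step 3: x_pred=2.3275  r=1.3025  x^+=3.0634  v^+=4.6156  a^+=1.5866
step 4: x_pred=8.5345  r=-10.0445  x^+=2.8593  v^+=2.9462  a^+=0.3263
step 5: x_pred=6.0014  r=-3.3014  x^+=4.1361  v^+=2.2003  a^+=-0.0880
step 6: x_pred=6.3136  r=-9.2836  x^+=1.0684  v^+=-0.9126  a^+=-1.2529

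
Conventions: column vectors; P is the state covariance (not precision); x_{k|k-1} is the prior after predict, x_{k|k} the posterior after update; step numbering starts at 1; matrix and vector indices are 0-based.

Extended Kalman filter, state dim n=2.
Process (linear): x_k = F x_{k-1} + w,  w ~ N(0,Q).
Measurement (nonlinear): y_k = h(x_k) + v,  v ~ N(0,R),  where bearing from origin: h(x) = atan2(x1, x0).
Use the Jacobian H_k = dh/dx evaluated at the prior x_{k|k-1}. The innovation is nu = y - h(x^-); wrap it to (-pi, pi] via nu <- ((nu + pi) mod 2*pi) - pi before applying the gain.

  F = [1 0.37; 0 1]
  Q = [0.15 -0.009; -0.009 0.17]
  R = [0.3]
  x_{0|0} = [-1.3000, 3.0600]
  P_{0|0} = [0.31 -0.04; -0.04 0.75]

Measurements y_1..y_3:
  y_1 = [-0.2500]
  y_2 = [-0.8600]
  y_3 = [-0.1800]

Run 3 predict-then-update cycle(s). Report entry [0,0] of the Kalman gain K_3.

step 1: x^-=[-0.1678, 3.0600]  P^-=[0.5331 0.2285; 0.2285 0.9200]  H_jac=[-0.3258 -0.0179]  S=[0.3595]  K=[-0.4944; -0.2528]  nu=[-1.8756]  x^+=[0.7595, 3.5341]  P^+=[0.4452 0.1836; 0.1836 0.8970]
step 2: x^-=[2.0672, 3.5341]  P^-=[0.8538 0.5065; 0.5065 1.0670]  H_jac=[-0.2108 0.1233]  S=[0.3278]  K=[-0.3586; 0.0757]  nu=[-1.9015]  x^+=[2.7490, 3.3902]  P^+=[0.8117 0.5154; 0.5154 1.0651]
step 3: x^-=[4.0034, 3.3902]  P^-=[1.4889 0.9005; 0.9005 1.2351]  H_jac=[-0.1232 0.1455]  S=[0.3165]  K=[-0.1657; 0.2172]  nu=[-0.8827]  x^+=[4.1496, 3.1985]  P^+=[1.4802 0.9118; 0.9118 1.2202]

K[0,0] = -0.1657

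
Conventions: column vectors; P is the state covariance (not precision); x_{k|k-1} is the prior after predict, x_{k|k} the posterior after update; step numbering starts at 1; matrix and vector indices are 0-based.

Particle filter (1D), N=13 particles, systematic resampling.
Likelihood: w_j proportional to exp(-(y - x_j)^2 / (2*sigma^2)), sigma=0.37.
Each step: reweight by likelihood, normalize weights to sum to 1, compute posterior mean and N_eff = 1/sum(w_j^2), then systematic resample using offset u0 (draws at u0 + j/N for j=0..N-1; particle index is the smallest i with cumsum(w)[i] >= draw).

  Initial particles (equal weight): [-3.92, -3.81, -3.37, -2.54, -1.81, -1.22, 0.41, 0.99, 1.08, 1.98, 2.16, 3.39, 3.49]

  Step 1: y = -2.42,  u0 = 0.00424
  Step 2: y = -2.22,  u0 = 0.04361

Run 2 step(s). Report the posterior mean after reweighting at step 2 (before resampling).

step 1: w=[0.0002, 0.0007, 0.0296, 0.7596, 0.2057, 0.0042, 0.0000, 0.0000, 0.0000, 0.0000, 0.0000, 0.0000, 0.0000]  mean=-2.4101  Neff=1.6124  idx=[2, 3, 3, 3, 3, 3, 3, 3, 3, 3, 3, 4, 4]
step 2: w=[0.0010, 0.0863, 0.0863, 0.0863, 0.0863, 0.0863, 0.0863, 0.0863, 0.0863, 0.0863, 0.0863, 0.0679, 0.0679]  mean=-2.4417  Neff=11.9428  idx=[1, 2, 3, 4, 5, 5, 6, 7, 8, 9, 10, 11, 12]

post_mean = -2.4417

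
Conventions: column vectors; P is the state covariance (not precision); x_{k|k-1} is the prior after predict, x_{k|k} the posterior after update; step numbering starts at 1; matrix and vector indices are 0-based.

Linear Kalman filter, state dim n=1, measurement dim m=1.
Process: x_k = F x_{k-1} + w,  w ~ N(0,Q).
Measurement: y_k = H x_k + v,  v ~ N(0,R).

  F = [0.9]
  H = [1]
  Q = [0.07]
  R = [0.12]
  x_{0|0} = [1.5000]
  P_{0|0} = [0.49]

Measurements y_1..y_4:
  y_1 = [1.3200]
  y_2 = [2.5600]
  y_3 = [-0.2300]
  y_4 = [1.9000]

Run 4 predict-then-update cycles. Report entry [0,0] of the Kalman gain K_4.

step 1: x^-=[1.3500]  P^-=[0.4669]  S=[0.5869]  K=[0.7955]  nu=[-0.0300]  x^+=[1.3261]  P^+=[0.0955]
step 2: x^-=[1.1935]  P^-=[0.1473]  S=[0.2673]  K=[0.5511]  nu=[1.3665]  x^+=[1.9466]  P^+=[0.0661]
step 3: x^-=[1.7519]  P^-=[0.1236]  S=[0.2436]  K=[0.5073]  nu=[-1.9819]  x^+=[0.7465]  P^+=[0.0609]
step 4: x^-=[0.6718]  P^-=[0.1193]  S=[0.2393]  K=[0.4986]  nu=[1.2282]  x^+=[1.2841]  P^+=[0.0598]

K[0,0] = 0.4986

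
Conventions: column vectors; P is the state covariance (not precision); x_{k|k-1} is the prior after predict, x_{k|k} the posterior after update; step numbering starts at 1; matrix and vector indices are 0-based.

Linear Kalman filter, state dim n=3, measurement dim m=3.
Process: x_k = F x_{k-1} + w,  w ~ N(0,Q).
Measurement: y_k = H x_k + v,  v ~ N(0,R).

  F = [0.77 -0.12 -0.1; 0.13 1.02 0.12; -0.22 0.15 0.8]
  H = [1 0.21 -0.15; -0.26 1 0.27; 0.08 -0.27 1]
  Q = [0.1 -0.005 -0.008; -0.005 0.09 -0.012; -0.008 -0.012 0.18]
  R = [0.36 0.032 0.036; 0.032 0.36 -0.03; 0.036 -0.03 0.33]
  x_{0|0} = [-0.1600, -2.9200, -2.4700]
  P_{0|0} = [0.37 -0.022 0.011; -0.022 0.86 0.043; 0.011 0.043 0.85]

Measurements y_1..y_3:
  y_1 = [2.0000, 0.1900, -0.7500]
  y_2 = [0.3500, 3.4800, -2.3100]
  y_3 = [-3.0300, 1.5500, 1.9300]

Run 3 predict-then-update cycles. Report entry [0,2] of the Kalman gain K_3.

K[0,2] = -0.0195

step 1: x^-=[0.4742, -3.2956, -2.3788]  P^-=[0.3437 -0.1045 -0.1550; -0.1045 1.0083 0.2318; -0.1550 0.2318 0.7692]  S=[0.7534 -0.0451 -0.1777; -0.0451 1.6489 0.1345; -0.1777 0.1345 1.0294]  K=[0.4496 -0.1305 -0.0018; 0.1092 0.6785 -0.1172; -0.1338 0.2367 0.6203]  nu=[1.8611, 4.2512, 0.7011]  x^+=[0.7549, -0.2903, -1.1865]  P^+=[0.1576 0.0061 0.0085; 0.0061 0.2497 0.0118; 0.0085 0.0118 0.1953]
step 2: x^-=[0.7347, -0.3404, -1.1589]  P^-=[0.1968 -0.0181 -0.0498; -0.0181 0.3600 0.0497; -0.0498 0.0497 0.3177]  S=[0.5841 0.0064 -0.0485; 0.0064 0.7997 0.0097; -0.0485 0.0097 0.6411]  K=[0.3430 -0.1060 -0.0180; 0.0740 0.4732 -0.0779; -0.1130 0.1810 0.4570]  nu=[-0.4871, 4.3243, -1.3018]  x^+=[0.1328, 1.7712, -0.9163]  P^+=[0.1188 0.0039 0.0012; 0.0039 0.1736 0.0093; 0.0012 0.0093 0.1437]
step 3: x^-=[-0.0187, 1.7140, -0.4965]  P^-=[0.1737 -0.0140 -0.0425; -0.0140 0.2780 0.0320; -0.0425 0.0320 0.2832]  S=[0.5571 0.0044 -0.0387; 0.0044 0.7009 0.0055; -0.0387 0.0055 0.6111]  K=[0.3173 -0.1026 -0.0195; 0.0627 0.4143 -0.0720; -0.1115 0.1678 0.4352]  nu=[-3.4457, -0.0347, 2.8908]  x^+=[-1.1650, 1.2752, 1.1397]  P^+=[0.1097 0.0023 -0.0001; 0.0023 0.1521 0.0069; -0.0001 0.0069 0.1364]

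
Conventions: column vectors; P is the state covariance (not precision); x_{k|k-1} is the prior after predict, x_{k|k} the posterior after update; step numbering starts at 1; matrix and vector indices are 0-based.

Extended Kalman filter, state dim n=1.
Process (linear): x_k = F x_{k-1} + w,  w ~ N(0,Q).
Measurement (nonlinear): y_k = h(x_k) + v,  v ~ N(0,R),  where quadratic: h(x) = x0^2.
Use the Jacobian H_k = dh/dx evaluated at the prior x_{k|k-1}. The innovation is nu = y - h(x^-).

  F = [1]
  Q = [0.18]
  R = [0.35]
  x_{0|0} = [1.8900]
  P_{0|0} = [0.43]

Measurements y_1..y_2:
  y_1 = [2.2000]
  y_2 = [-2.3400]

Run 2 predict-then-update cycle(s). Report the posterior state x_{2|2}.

step 1: x^-=[1.8900]  P^-=[0.6100]  H_jac=[3.7800]  S=[9.0659]  K=[0.2543]  nu=[-1.3721]  x^+=[1.5410]  P^+=[0.0235]
step 2: x^-=[1.5410]  P^-=[0.2035]  H_jac=[3.0820]  S=[2.2835]  K=[0.2747]  nu=[-4.7148]  x^+=[0.2457]  P^+=[0.0312]

x_post = [0.2457]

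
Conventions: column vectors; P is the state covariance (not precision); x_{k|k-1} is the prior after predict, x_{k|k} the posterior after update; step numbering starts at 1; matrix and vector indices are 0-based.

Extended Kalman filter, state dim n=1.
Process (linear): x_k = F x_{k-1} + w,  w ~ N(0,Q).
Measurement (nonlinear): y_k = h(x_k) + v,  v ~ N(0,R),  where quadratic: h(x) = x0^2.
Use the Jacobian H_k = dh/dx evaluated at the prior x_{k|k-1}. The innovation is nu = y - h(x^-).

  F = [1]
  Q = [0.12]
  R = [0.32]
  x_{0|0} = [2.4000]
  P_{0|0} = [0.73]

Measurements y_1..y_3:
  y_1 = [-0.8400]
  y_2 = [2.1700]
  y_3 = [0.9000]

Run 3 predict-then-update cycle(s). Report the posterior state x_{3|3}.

x_post = [1.0887]

step 1: x^-=[2.4000]  P^-=[0.8500]  H_jac=[4.8000]  S=[19.9040]  K=[0.2050]  nu=[-6.6000]  x^+=[1.0471]  P^+=[0.0137]
step 2: x^-=[1.0471]  P^-=[0.1337]  H_jac=[2.0942]  S=[0.9062]  K=[0.3089]  nu=[1.0736]  x^+=[1.3787]  P^+=[0.0472]
step 3: x^-=[1.3787]  P^-=[0.1672]  H_jac=[2.7574]  S=[1.5913]  K=[0.2897]  nu=[-1.0009]  x^+=[1.0887]  P^+=[0.0336]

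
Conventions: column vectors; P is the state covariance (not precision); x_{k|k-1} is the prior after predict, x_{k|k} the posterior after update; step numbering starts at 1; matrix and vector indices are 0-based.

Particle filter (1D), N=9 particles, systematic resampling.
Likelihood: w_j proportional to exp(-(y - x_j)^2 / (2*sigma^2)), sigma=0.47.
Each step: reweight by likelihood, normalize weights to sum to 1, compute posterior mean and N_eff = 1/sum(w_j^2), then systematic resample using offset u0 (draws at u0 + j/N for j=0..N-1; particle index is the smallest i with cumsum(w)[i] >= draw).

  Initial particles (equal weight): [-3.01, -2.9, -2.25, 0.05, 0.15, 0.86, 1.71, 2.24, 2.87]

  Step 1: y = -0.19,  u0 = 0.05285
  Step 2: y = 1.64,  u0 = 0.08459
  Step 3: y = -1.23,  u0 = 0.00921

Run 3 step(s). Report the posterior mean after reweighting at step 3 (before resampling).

post_mean = 0.1023

step 1: w=[0.0000, 0.0000, 0.0000, 0.5073, 0.4449, 0.0477, 0.0002, 0.0000, 0.0000]  mean=0.1333  Neff=2.1858  idx=[3, 3, 3, 3, 3, 4, 4, 4, 4]
step 2: w=[0.0767, 0.0767, 0.0767, 0.0767, 0.0767, 0.1541, 0.1541, 0.1541, 0.1541]  mean=0.1116  Neff=8.0382  idx=[1, 2, 3, 5, 5, 6, 7, 8, 8]
step 3: w=[0.1591, 0.1591, 0.1591, 0.0871, 0.0871, 0.0871, 0.0871, 0.0871, 0.0871]  mean=0.1023  Neff=8.2327  idx=[0, 0, 1, 2, 2, 4, 5, 6, 7]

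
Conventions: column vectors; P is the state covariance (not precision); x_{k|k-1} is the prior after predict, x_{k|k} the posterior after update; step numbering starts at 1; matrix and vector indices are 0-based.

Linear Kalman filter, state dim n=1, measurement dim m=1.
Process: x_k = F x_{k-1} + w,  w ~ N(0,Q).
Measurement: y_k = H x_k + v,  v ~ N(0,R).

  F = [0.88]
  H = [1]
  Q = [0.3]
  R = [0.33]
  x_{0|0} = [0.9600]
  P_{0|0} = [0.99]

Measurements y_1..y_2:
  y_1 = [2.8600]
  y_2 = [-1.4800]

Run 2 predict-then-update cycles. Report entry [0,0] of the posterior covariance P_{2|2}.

step 1: x^-=[0.8448]  P^-=[1.0667]  S=[1.3967]  K=[0.7637]  nu=[2.0152]  x^+=[2.3839]  P^+=[0.2520]
step 2: x^-=[2.0978]  P^-=[0.4952]  S=[0.8252]  K=[0.6001]  nu=[-3.5778]  x^+=[-0.0492]  P^+=[0.1980]

P_post[0,0] = 0.1980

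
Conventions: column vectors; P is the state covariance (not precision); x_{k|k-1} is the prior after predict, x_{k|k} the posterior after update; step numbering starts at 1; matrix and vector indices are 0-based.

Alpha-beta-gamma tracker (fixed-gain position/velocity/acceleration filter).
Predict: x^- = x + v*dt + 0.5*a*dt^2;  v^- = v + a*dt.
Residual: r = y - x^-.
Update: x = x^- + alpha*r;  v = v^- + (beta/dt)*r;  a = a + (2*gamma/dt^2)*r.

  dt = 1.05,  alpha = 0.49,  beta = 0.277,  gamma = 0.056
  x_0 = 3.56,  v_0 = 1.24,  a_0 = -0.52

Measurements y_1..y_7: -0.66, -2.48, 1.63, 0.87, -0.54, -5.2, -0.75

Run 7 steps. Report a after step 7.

step 1: x_pred=4.5754  r=-5.2354  x^+=2.0100  v^+=-0.6871  a^+=-1.0518
step 2: x_pred=0.7087  r=-3.1887  x^+=-0.8538  v^+=-2.6328  a^+=-1.3758
step 3: x_pred=-4.3766  r=6.0066  x^+=-1.4334  v^+=-2.4928  a^+=-0.7656
step 4: x_pred=-4.4728  r=5.3428  x^+=-1.8548  v^+=-1.8871  a^+=-0.2228
step 5: x_pred=-3.9592  r=3.4192  x^+=-2.2838  v^+=-1.2191  a^+=0.1245
step 6: x_pred=-3.4952  r=-1.7048  x^+=-4.3305  v^+=-1.5381  a^+=-0.0487
step 7: x_pred=-5.9724  r=5.2224  x^+=-3.4134  v^+=-0.2115  a^+=0.4819

a_post = 0.4819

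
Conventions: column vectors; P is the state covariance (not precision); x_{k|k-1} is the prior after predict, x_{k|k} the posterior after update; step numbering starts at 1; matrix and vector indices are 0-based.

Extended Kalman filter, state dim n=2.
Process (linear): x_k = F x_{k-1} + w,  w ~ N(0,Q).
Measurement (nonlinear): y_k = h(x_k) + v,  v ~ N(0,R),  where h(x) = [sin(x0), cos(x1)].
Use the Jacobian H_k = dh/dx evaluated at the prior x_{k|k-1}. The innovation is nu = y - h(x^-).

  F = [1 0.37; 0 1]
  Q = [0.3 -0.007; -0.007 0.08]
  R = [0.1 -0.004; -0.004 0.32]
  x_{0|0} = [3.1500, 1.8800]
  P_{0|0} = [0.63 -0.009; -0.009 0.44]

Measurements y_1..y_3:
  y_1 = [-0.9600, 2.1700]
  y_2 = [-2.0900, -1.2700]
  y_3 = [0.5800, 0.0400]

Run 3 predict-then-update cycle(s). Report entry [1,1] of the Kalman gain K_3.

step 1: x^-=[3.8456, 1.8800]  P^-=[0.9836 0.1468; 0.1468 0.5200]  H_jac=[-0.7623 0.0000; 0.0000 -0.9526]  S=[0.6715 0.1026; 0.1026 0.7918]  K=[-1.1115 -0.0326; -0.0725 -0.6162]  nu=[-0.3127, 2.4743]  x^+=[4.1126, 0.3781]  P^+=[0.1457 0.0063; 0.0063 0.2067]
step 2: x^-=[4.2525, 0.3781]  P^-=[0.4786 0.0758; 0.0758 0.2867]  H_jac=[-0.4439 0.0000; 0.0000 -0.3692]  S=[0.1943 0.0084; 0.0084 0.3591]  K=[-1.0911 -0.0523; -0.1605 -0.2910]  nu=[-1.1939, -2.1994]  x^+=[5.6702, 1.2097]  P^+=[0.2453 0.0335; 0.0335 0.2505]
step 3: x^-=[6.1178, 1.2097]  P^-=[0.6045 0.1192; 0.1192 0.3305]  H_jac=[0.9864 0.0000; 0.0000 -0.9355]  S=[0.6881 -0.1140; -0.1140 0.6092]  K=[0.8629 -0.0216; 0.0896 -0.4907]  nu=[0.7446, -0.3133]  x^+=[6.7671, 1.4301]  P^+=[0.0876 0.0111; 0.0111 0.1682]

K[1,1] = -0.4907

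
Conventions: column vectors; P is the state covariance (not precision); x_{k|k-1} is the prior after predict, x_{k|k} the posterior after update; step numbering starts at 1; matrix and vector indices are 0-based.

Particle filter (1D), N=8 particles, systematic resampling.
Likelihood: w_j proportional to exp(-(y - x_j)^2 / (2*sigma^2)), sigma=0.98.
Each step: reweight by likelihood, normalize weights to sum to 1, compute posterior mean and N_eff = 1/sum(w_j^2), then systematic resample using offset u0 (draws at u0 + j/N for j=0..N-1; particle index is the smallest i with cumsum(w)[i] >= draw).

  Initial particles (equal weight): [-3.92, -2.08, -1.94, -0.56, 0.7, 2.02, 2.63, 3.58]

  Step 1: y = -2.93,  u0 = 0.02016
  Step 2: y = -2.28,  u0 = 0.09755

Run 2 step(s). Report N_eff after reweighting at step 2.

N_eff = 6.3984

step 1: w=[0.3091, 0.3535, 0.3091, 0.0277, 0.0005, 0.0000, 0.0000, 0.0000]  mean=-2.5620  Neff=3.1558  idx=[0, 0, 0, 1, 1, 1, 2, 2]
step 2: w=[0.0443, 0.0443, 0.0443, 0.1761, 0.1761, 0.1761, 0.1693, 0.1693]  mean=-2.2773  Neff=6.3984  idx=[2, 3, 4, 4, 5, 6, 7, 7]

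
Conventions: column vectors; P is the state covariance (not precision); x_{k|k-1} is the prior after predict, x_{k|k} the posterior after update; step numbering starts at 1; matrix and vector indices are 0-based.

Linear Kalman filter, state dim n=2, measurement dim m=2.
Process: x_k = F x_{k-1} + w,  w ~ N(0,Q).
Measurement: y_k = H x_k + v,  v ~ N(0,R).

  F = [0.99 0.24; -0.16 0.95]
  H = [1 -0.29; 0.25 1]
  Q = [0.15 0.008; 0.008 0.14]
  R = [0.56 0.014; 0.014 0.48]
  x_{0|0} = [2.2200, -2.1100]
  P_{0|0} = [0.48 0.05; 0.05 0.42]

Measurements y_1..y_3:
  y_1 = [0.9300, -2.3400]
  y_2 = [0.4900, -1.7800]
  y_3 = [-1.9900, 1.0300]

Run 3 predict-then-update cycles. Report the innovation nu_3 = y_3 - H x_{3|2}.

innov = [-2.2263, 3.1822]

step 1: x^-=[1.6914, -2.3597]  P^-=[0.6684 0.0728; 0.0728 0.5161]  S=[1.2296 0.0990; 0.0990 1.0743]  K=[0.5123 0.1761; -0.1033 0.5069]  nu=[-1.4457, -0.4032]  x^+=[0.8798, -2.4147]  P^+=[0.2946 0.0181; 0.0181 0.2373]
step 2: x^-=[0.2915, -2.4347]  P^-=[0.4610 0.0318; 0.0318 0.3562]  S=[1.0325 0.0554; 0.0554 0.8809]  K=[0.4300 0.1398; -0.0918 0.4192]  nu=[-0.5076, 0.5819]  x^+=[0.1546, -2.1442]  P^+=[0.2461 0.0116; 0.0116 0.1970]
step 3: x^-=[-0.3616, -2.0618]  P^-=[0.4081 0.0244; 0.0244 0.3206]  S=[0.9809 0.0457; 0.0457 0.8383]  K=[0.4028 0.1289; -0.0883 0.3945]  nu=[-2.2263, 3.1822]  x^+=[-0.8484, -0.6098]  P^+=[0.2303 0.0099; 0.0099 0.1856]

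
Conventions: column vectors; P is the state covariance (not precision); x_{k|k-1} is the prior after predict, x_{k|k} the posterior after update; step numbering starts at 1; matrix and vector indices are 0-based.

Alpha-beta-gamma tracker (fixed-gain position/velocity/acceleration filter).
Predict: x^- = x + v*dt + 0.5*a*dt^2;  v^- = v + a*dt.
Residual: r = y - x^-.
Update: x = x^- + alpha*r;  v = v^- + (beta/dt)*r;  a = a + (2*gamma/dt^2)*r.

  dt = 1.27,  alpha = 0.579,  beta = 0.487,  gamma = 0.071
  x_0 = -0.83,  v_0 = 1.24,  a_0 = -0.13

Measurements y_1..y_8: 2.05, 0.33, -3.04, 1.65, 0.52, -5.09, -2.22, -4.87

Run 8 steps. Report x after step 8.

step 1: x_pred=0.6400  r=1.4100  x^+=1.4564  v^+=1.6156  a^+=-0.0059
step 2: x_pred=3.5035  r=-3.1735  x^+=1.6660  v^+=0.3912  a^+=-0.2853
step 3: x_pred=1.9329  r=-4.9729  x^+=-0.9464  v^+=-1.8779  a^+=-0.7231
step 4: x_pred=-3.9145  r=5.5645  x^+=-0.6927  v^+=-0.6624  a^+=-0.2332
step 5: x_pred=-1.7220  r=2.2420  x^+=-0.4239  v^+=-0.0988  a^+=-0.0358
step 6: x_pred=-0.5782  r=-4.5118  x^+=-3.1906  v^+=-1.8744  a^+=-0.4330
step 7: x_pred=-5.9202  r=3.7002  x^+=-3.7778  v^+=-1.0054  a^+=-0.1072
step 8: x_pred=-5.1411  r=0.2711  x^+=-4.9841  v^+=-1.0376  a^+=-0.0834

x_post = -4.9841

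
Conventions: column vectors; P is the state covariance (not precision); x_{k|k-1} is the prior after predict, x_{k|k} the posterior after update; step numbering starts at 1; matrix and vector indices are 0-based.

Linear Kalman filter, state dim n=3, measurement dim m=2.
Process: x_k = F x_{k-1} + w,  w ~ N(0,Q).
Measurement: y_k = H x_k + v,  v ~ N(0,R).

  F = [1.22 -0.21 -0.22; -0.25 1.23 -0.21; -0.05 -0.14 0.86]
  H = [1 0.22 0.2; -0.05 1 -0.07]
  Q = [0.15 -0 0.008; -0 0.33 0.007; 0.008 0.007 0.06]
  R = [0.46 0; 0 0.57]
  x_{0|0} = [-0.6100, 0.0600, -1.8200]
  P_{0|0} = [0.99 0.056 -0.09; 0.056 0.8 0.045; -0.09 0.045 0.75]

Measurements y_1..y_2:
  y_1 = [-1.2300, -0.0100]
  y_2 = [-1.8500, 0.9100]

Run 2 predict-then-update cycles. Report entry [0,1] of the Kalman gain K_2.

K[0,1] = -0.1429

step 1: x^-=[-0.3564, 0.6085, -1.5431]  P^-=[1.7189 -0.3791 -0.2819; -0.3791 1.5681 -0.1880; -0.2819 -0.1880 0.6305]  S=[1.9839 -0.1368; -0.1368 2.2078]  K=[0.7854 -0.1530; 0.0139 0.7257; -0.1066 -0.1054]  nu=[-0.6988, -0.7443]  x^+=[-0.7914, 0.0586, -1.3901]  P^+=[0.4105 -0.0779 -0.1604; -0.0779 0.4079 -0.0270; -0.1604 -0.0270 0.5865]
step 2: x^-=[-0.6720, 0.5619, -1.1642]  P^-=[0.9309 -0.2861 -0.2696; -0.2861 1.0436 -0.1585; -0.2696 -0.1585 0.5220]  S=[1.2147 -0.1149; -0.1149 1.6674]  K=[0.6567 -0.1429; -0.0120 0.6403; -0.1761 -0.1210]  nu=[-1.0688, 0.2330]  x^+=[-1.4071, 0.7240, -1.0041]  P^+=[0.3515 -0.0754 -0.1642; -0.0754 0.3581 -0.0447; -0.1642 -0.0447 0.4648]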